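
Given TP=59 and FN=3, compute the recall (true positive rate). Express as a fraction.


Recall = TP / (TP + FN) = 59 / 62 = 59/62.

59/62


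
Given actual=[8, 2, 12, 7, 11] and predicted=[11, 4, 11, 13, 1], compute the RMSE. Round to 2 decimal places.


MSE = 30.0000. RMSE = sqrt(30.0000) = 5.48.

5.48


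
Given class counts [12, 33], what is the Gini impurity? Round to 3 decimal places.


Total = 45. Proportions: 12/45, 33/45. sum(p_i^2) = 0.6089. Gini = 1 - 0.6089 = 0.3911, which rounds to 0.391.

0.391


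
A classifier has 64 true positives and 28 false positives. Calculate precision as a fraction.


Precision = TP / (TP + FP) = 64 / 92 = 16/23.

16/23


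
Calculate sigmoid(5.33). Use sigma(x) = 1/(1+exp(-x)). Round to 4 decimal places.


sigma(5.33) = 1/(1+e^(-5.33)) = 1/(1+0.004844) = 1/1.004844 = 0.9952.

0.9952


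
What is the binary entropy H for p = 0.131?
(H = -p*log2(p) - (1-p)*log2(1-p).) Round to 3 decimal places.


H = -0.131*log2(0.131) - 0.869*log2(0.869) = 0.560.

0.560


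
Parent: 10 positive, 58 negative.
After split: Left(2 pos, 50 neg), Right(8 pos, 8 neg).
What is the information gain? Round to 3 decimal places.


H(parent) = 0.6024. H(left) = 0.2352, H(right) = 1.0000. Weighted = (52/68)*0.2352 + (16/68)*1.0000 = 0.4152. IG = 0.6024 - 0.4152 = 0.1872, which rounds to 0.187.

0.187


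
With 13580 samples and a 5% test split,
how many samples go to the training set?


Test set = 13580 * 5% = 679. Training set = 13580 - 679 = 12901.

12901


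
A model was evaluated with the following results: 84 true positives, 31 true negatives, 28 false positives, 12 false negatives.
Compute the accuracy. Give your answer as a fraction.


Accuracy = (TP + TN) / (TP + TN + FP + FN) = (84 + 31) / 155 = 23/31.

23/31


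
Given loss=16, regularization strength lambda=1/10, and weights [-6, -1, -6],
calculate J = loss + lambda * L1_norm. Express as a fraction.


L1 norm = sum(|w|) = 13. J = 16 + 1/10 * 13 = 173/10.

173/10


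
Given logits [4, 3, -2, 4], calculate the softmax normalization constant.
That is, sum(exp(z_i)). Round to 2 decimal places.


Denom = e^4=54.5982 + e^3=20.0855 + e^-2=0.1353 + e^4=54.5982. Sum = 129.4172, which rounds to 129.42.

129.42


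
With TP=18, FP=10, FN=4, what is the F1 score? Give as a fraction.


Precision = 18/28 = 9/14. Recall = 18/22 = 9/11. F1 = 2*P*R/(P+R) = 18/25.

18/25


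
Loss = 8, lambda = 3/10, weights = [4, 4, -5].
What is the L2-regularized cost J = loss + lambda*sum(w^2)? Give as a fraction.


L2 sq norm = sum(w^2) = 57. J = 8 + 3/10 * 57 = 251/10.

251/10


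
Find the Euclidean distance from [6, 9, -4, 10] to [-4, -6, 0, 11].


d = sqrt(sum of squared differences). (6--4)^2=100, (9--6)^2=225, (-4-0)^2=16, (10-11)^2=1. Sum = 342.

sqrt(342)


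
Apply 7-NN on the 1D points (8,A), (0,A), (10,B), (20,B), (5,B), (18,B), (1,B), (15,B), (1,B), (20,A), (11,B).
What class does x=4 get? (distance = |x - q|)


Distances: |8-4|=4, |0-4|=4, |10-4|=6, |20-4|=16, |5-4|=1, |18-4|=14, |1-4|=3, |15-4|=11, |1-4|=3, |20-4|=16, |11-4|=7. 7 nearest: (5,B), (1,B), (1,B), (8,A), (0,A), (10,B), (11,B). Counts: {'B': 5, 'A': 2}. Majority class: B.

B


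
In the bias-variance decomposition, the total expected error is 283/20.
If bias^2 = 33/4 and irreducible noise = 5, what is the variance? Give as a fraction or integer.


Total error = bias^2 + variance + irreducible noise. So variance = 283/20 - 33/4 - 5 = 9/10.

9/10


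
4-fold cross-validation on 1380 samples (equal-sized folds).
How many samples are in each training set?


Each validation fold has 1380/4 = 345 samples. Training set = 1380 - 345 = 1035.

1035


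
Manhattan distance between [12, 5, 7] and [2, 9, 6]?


d = sum of absolute differences: |12-2|=10 + |5-9|=4 + |7-6|=1 = 15.

15


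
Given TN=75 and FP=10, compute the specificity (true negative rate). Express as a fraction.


Specificity = TN / (TN + FP) = 75 / 85 = 15/17.

15/17


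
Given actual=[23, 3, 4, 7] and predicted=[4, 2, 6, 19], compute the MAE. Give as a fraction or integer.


MAE = (1/4) * (|23-4|=19 + |3-2|=1 + |4-6|=2 + |7-19|=12). Sum = 34. MAE = 17/2.

17/2


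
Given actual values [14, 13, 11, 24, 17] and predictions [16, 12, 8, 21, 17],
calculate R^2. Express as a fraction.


Mean(y) = 79/5. SS_res = 23. SS_tot = 514/5. R^2 = 1 - 23/(514/5) = 399/514.

399/514


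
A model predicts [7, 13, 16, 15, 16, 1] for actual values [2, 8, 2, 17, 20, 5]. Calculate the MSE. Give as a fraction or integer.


MSE = (1/6) * ((2-7)^2=25 + (8-13)^2=25 + (2-16)^2=196 + (17-15)^2=4 + (20-16)^2=16 + (5-1)^2=16). Sum = 282. MSE = 47.

47


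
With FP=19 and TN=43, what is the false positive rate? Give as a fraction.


FPR = FP / (FP + TN) = 19 / 62 = 19/62.

19/62


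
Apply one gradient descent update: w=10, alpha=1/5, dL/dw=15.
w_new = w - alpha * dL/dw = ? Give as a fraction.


w_new = 10 - 1/5 * 15 = 10 - 3 = 7.

7


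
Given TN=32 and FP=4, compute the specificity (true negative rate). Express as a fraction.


Specificity = TN / (TN + FP) = 32 / 36 = 8/9.

8/9


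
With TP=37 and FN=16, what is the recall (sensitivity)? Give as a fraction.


Recall = TP / (TP + FN) = 37 / 53 = 37/53.

37/53


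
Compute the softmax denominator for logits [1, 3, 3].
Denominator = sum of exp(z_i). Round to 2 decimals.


Denom = e^1=2.7183 + e^3=20.0855 + e^3=20.0855. Sum = 42.8893, which rounds to 42.89.

42.89


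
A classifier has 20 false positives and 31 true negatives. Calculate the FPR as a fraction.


FPR = FP / (FP + TN) = 20 / 51 = 20/51.

20/51


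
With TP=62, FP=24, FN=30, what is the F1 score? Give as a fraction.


Precision = 62/86 = 31/43. Recall = 62/92 = 31/46. F1 = 2*P*R/(P+R) = 62/89.

62/89


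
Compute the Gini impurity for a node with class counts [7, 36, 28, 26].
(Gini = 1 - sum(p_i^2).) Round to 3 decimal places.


Total = 97. Proportions: 7/97, 36/97, 28/97, 26/97. sum(p_i^2) = 0.2981. Gini = 1 - 0.2981 = 0.7019, which rounds to 0.702.

0.702


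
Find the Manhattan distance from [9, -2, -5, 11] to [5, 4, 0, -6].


d = sum of absolute differences: |9-5|=4 + |-2-4|=6 + |-5-0|=5 + |11--6|=17 = 32.

32


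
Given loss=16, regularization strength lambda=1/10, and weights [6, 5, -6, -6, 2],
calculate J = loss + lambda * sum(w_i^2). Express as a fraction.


L2 sq norm = sum(w^2) = 137. J = 16 + 1/10 * 137 = 297/10.

297/10


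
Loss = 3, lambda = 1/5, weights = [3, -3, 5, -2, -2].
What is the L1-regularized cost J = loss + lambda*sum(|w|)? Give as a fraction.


L1 norm = sum(|w|) = 15. J = 3 + 1/5 * 15 = 6.

6


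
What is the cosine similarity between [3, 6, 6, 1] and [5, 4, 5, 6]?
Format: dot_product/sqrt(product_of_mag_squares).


dot = 75. |a|^2 = 82, |b|^2 = 102. cos = 75/sqrt(8364).

75/sqrt(8364)


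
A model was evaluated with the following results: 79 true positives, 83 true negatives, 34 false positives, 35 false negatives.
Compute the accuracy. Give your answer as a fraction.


Accuracy = (TP + TN) / (TP + TN + FP + FN) = (79 + 83) / 231 = 54/77.

54/77


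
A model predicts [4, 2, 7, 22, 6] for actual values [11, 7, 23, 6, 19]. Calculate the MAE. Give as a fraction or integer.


MAE = (1/5) * (|11-4|=7 + |7-2|=5 + |23-7|=16 + |6-22|=16 + |19-6|=13). Sum = 57. MAE = 57/5.

57/5


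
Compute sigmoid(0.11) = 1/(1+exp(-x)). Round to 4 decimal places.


sigma(0.11) = 1/(1+e^(-0.11)) = 1/(1+0.895834) = 1/1.895834 = 0.5275.

0.5275


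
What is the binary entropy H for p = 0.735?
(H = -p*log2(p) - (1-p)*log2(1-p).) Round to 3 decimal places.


H = -0.735*log2(0.735) - 0.265*log2(0.265) = 0.834.

0.834


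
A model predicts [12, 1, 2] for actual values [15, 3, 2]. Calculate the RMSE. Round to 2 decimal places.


MSE = 4.3333. RMSE = sqrt(4.3333) = 2.08.

2.08


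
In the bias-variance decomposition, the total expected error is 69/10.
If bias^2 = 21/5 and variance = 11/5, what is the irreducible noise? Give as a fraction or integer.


Total error = bias^2 + variance + irreducible noise. So irreducible noise = 69/10 - 21/5 - 11/5 = 1/2.

1/2


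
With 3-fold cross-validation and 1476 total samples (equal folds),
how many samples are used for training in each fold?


Each validation fold has 1476/3 = 492 samples. Training set = 1476 - 492 = 984.

984


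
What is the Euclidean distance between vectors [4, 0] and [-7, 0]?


d = sqrt(sum of squared differences). (4--7)^2=121, (0-0)^2=0. Sum = 121.

11


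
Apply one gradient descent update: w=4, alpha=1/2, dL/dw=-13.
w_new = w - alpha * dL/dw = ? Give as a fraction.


w_new = 4 - 1/2 * -13 = 4 - -13/2 = 21/2.

21/2


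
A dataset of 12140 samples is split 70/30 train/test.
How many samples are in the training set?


Test set = 12140 * 30% = 3642. Training set = 12140 - 3642 = 8498.

8498


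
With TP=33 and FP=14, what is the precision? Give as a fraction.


Precision = TP / (TP + FP) = 33 / 47 = 33/47.

33/47


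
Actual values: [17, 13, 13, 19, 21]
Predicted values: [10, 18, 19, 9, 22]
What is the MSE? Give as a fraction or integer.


MSE = (1/5) * ((17-10)^2=49 + (13-18)^2=25 + (13-19)^2=36 + (19-9)^2=100 + (21-22)^2=1). Sum = 211. MSE = 211/5.

211/5


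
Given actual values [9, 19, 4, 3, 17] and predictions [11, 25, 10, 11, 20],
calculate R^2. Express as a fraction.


Mean(y) = 52/5. SS_res = 149. SS_tot = 1076/5. R^2 = 1 - 149/(1076/5) = 331/1076.

331/1076


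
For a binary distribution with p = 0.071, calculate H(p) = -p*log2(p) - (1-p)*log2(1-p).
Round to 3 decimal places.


H = -0.071*log2(0.071) - 0.929*log2(0.929) = 0.370.

0.370


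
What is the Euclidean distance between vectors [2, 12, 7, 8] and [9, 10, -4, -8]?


d = sqrt(sum of squared differences). (2-9)^2=49, (12-10)^2=4, (7--4)^2=121, (8--8)^2=256. Sum = 430.

sqrt(430)


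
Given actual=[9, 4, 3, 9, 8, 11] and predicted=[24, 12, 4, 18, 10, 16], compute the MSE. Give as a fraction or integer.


MSE = (1/6) * ((9-24)^2=225 + (4-12)^2=64 + (3-4)^2=1 + (9-18)^2=81 + (8-10)^2=4 + (11-16)^2=25). Sum = 400. MSE = 200/3.

200/3


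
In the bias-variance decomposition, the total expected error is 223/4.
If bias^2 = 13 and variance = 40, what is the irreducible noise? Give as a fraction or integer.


Total error = bias^2 + variance + irreducible noise. So irreducible noise = 223/4 - 13 - 40 = 11/4.

11/4


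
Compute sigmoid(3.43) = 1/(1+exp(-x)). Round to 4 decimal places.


sigma(3.43) = 1/(1+e^(-3.43)) = 1/(1+0.032387) = 1/1.032387 = 0.9686.

0.9686


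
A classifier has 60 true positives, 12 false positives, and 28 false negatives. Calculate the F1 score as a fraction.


Precision = 60/72 = 5/6. Recall = 60/88 = 15/22. F1 = 2*P*R/(P+R) = 3/4.

3/4


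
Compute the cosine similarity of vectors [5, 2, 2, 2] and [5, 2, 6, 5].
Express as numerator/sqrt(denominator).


dot = 51. |a|^2 = 37, |b|^2 = 90. cos = 51/sqrt(3330).

51/sqrt(3330)


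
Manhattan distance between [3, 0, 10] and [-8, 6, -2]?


d = sum of absolute differences: |3--8|=11 + |0-6|=6 + |10--2|=12 = 29.

29


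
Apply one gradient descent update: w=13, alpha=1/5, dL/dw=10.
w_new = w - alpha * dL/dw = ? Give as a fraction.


w_new = 13 - 1/5 * 10 = 13 - 2 = 11.

11


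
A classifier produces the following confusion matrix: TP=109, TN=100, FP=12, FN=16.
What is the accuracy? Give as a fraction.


Accuracy = (TP + TN) / (TP + TN + FP + FN) = (109 + 100) / 237 = 209/237.

209/237


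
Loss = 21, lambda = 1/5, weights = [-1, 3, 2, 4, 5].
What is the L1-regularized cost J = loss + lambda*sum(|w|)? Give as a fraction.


L1 norm = sum(|w|) = 15. J = 21 + 1/5 * 15 = 24.

24


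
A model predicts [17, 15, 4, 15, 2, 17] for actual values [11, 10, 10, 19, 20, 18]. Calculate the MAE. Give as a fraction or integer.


MAE = (1/6) * (|11-17|=6 + |10-15|=5 + |10-4|=6 + |19-15|=4 + |20-2|=18 + |18-17|=1). Sum = 40. MAE = 20/3.

20/3


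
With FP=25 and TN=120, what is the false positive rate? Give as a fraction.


FPR = FP / (FP + TN) = 25 / 145 = 5/29.

5/29


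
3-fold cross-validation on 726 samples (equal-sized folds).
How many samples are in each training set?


Each validation fold has 726/3 = 242 samples. Training set = 726 - 242 = 484.

484


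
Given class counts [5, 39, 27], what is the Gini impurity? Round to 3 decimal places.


Total = 71. Proportions: 5/71, 39/71, 27/71. sum(p_i^2) = 0.4513. Gini = 1 - 0.4513 = 0.5487, which rounds to 0.549.

0.549


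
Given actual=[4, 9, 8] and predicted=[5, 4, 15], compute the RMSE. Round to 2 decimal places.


MSE = 25.0000. RMSE = sqrt(25.0000) = 5.00.

5.00


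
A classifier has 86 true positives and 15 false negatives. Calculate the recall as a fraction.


Recall = TP / (TP + FN) = 86 / 101 = 86/101.

86/101


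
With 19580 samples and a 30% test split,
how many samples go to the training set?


Test set = 19580 * 30% = 5874. Training set = 19580 - 5874 = 13706.

13706


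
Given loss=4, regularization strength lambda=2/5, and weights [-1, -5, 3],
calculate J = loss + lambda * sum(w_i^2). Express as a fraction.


L2 sq norm = sum(w^2) = 35. J = 4 + 2/5 * 35 = 18.

18


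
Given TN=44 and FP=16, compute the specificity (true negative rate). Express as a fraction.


Specificity = TN / (TN + FP) = 44 / 60 = 11/15.

11/15


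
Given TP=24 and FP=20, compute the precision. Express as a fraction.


Precision = TP / (TP + FP) = 24 / 44 = 6/11.

6/11


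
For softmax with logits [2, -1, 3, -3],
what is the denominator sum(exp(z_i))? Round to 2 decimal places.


Denom = e^2=7.3891 + e^-1=0.3679 + e^3=20.0855 + e^-3=0.0498. Sum = 27.8923, which rounds to 27.89.

27.89


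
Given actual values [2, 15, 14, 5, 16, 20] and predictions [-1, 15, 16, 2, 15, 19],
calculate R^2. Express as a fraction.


Mean(y) = 12. SS_res = 24. SS_tot = 242. R^2 = 1 - 24/(242) = 109/121.

109/121


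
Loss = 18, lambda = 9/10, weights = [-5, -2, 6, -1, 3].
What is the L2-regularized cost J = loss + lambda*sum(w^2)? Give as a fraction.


L2 sq norm = sum(w^2) = 75. J = 18 + 9/10 * 75 = 171/2.

171/2


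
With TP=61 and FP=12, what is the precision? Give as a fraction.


Precision = TP / (TP + FP) = 61 / 73 = 61/73.

61/73


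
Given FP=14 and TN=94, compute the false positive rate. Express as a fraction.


FPR = FP / (FP + TN) = 14 / 108 = 7/54.

7/54


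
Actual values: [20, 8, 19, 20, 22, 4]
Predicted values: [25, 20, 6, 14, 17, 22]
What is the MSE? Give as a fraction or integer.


MSE = (1/6) * ((20-25)^2=25 + (8-20)^2=144 + (19-6)^2=169 + (20-14)^2=36 + (22-17)^2=25 + (4-22)^2=324). Sum = 723. MSE = 241/2.

241/2


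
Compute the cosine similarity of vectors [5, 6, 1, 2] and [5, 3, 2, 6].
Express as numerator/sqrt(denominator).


dot = 57. |a|^2 = 66, |b|^2 = 74. cos = 57/sqrt(4884).

57/sqrt(4884)


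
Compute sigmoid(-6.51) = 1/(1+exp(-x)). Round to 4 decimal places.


sigma(-6.51) = 1/(1+e^(6.51)) = 1/(1+671.826418) = 1/672.826418 = 0.0015.

0.0015


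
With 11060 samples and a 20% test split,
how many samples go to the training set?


Test set = 11060 * 20% = 2212. Training set = 11060 - 2212 = 8848.

8848


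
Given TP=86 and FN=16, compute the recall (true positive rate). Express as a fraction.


Recall = TP / (TP + FN) = 86 / 102 = 43/51.

43/51


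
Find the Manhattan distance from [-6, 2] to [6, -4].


d = sum of absolute differences: |-6-6|=12 + |2--4|=6 = 18.

18


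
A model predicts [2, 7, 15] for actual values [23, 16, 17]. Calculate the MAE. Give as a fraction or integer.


MAE = (1/3) * (|23-2|=21 + |16-7|=9 + |17-15|=2). Sum = 32. MAE = 32/3.

32/3


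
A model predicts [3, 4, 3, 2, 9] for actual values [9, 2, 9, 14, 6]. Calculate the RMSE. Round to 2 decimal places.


MSE = 45.8000. RMSE = sqrt(45.8000) = 6.77.

6.77


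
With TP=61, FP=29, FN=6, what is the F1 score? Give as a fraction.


Precision = 61/90 = 61/90. Recall = 61/67 = 61/67. F1 = 2*P*R/(P+R) = 122/157.

122/157


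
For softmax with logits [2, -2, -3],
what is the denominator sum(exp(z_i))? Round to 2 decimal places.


Denom = e^2=7.3891 + e^-2=0.1353 + e^-3=0.0498. Sum = 7.5742, which rounds to 7.57.

7.57


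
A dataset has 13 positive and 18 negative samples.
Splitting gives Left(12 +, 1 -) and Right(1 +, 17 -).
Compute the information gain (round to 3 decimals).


H(parent) = 0.9812. H(left) = 0.3912, H(right) = 0.3095. Weighted = (13/31)*0.3912 + (18/31)*0.3095 = 0.3438. IG = 0.9812 - 0.3438 = 0.6374, which rounds to 0.637.

0.637


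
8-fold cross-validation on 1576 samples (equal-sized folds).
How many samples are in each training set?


Each validation fold has 1576/8 = 197 samples. Training set = 1576 - 197 = 1379.

1379


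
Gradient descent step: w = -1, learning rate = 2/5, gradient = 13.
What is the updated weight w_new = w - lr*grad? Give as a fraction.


w_new = -1 - 2/5 * 13 = -1 - 26/5 = -31/5.

-31/5


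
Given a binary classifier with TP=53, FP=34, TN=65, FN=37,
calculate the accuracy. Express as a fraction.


Accuracy = (TP + TN) / (TP + TN + FP + FN) = (53 + 65) / 189 = 118/189.

118/189


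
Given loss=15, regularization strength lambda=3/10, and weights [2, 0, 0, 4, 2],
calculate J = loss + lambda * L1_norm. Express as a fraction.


L1 norm = sum(|w|) = 8. J = 15 + 3/10 * 8 = 87/5.

87/5


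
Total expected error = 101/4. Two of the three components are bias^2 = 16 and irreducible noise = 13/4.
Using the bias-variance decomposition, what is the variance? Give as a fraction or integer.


Total error = bias^2 + variance + irreducible noise. So variance = 101/4 - 16 - 13/4 = 6.

6


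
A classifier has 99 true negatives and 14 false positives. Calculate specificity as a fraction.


Specificity = TN / (TN + FP) = 99 / 113 = 99/113.

99/113


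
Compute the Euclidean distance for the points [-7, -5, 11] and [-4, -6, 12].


d = sqrt(sum of squared differences). (-7--4)^2=9, (-5--6)^2=1, (11-12)^2=1. Sum = 11.

sqrt(11)


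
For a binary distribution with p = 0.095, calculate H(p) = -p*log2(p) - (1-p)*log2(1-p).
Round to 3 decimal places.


H = -0.095*log2(0.095) - 0.905*log2(0.905) = 0.453.

0.453


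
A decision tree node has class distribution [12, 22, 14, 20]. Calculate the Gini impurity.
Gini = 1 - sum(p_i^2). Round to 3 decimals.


Total = 68. Proportions: 12/68, 22/68, 14/68, 20/68. sum(p_i^2) = 0.2647. Gini = 1 - 0.2647 = 0.7353, which rounds to 0.735.

0.735


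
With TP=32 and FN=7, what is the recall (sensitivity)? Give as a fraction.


Recall = TP / (TP + FN) = 32 / 39 = 32/39.

32/39


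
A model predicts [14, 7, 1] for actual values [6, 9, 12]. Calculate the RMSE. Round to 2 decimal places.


MSE = 63.0000. RMSE = sqrt(63.0000) = 7.94.

7.94


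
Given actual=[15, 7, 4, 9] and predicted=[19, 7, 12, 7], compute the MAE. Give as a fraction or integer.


MAE = (1/4) * (|15-19|=4 + |7-7|=0 + |4-12|=8 + |9-7|=2). Sum = 14. MAE = 7/2.

7/2


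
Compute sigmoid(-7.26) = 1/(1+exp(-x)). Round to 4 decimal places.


sigma(-7.26) = 1/(1+e^(7.26)) = 1/(1+1422.256537) = 1/1423.256537 = 0.0007.

0.0007


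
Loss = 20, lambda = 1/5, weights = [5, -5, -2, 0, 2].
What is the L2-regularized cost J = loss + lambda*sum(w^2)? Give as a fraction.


L2 sq norm = sum(w^2) = 58. J = 20 + 1/5 * 58 = 158/5.

158/5


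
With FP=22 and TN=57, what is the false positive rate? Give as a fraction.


FPR = FP / (FP + TN) = 22 / 79 = 22/79.

22/79


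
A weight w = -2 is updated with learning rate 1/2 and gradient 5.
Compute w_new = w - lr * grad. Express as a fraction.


w_new = -2 - 1/2 * 5 = -2 - 5/2 = -9/2.

-9/2


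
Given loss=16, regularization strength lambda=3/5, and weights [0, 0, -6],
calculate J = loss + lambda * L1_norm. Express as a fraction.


L1 norm = sum(|w|) = 6. J = 16 + 3/5 * 6 = 98/5.

98/5


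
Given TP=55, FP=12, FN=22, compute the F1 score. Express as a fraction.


Precision = 55/67 = 55/67. Recall = 55/77 = 5/7. F1 = 2*P*R/(P+R) = 55/72.

55/72


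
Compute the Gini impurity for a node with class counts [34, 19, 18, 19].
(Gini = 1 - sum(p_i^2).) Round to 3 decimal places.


Total = 90. Proportions: 34/90, 19/90, 18/90, 19/90. sum(p_i^2) = 0.2719. Gini = 1 - 0.2719 = 0.7281, which rounds to 0.728.

0.728


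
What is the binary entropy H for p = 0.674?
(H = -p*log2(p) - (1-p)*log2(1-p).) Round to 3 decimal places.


H = -0.674*log2(0.674) - 0.326*log2(0.326) = 0.911.

0.911


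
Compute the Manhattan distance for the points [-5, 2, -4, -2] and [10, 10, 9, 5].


d = sum of absolute differences: |-5-10|=15 + |2-10|=8 + |-4-9|=13 + |-2-5|=7 = 43.

43


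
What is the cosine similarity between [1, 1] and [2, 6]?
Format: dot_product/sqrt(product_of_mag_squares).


dot = 8. |a|^2 = 2, |b|^2 = 40. cos = 8/sqrt(80).

8/sqrt(80)


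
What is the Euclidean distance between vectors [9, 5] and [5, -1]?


d = sqrt(sum of squared differences). (9-5)^2=16, (5--1)^2=36. Sum = 52.

sqrt(52)


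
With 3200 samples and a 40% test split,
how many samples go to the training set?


Test set = 3200 * 40% = 1280. Training set = 3200 - 1280 = 1920.

1920


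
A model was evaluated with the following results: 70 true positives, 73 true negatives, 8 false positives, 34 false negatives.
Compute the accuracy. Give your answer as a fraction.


Accuracy = (TP + TN) / (TP + TN + FP + FN) = (70 + 73) / 185 = 143/185.

143/185


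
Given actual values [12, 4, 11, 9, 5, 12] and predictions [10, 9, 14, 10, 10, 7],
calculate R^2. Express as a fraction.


Mean(y) = 53/6. SS_res = 89. SS_tot = 377/6. R^2 = 1 - 89/(377/6) = -157/377.

-157/377


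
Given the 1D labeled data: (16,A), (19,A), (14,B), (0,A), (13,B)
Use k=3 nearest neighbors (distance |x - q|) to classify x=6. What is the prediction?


Distances: |16-6|=10, |19-6|=13, |14-6|=8, |0-6|=6, |13-6|=7. 3 nearest: (0,A), (13,B), (14,B). Counts: {'A': 1, 'B': 2}. Majority class: B.

B


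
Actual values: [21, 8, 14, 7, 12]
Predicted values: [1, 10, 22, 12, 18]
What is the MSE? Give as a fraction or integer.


MSE = (1/5) * ((21-1)^2=400 + (8-10)^2=4 + (14-22)^2=64 + (7-12)^2=25 + (12-18)^2=36). Sum = 529. MSE = 529/5.

529/5


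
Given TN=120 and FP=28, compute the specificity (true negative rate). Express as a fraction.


Specificity = TN / (TN + FP) = 120 / 148 = 30/37.

30/37


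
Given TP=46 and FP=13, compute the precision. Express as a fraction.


Precision = TP / (TP + FP) = 46 / 59 = 46/59.

46/59


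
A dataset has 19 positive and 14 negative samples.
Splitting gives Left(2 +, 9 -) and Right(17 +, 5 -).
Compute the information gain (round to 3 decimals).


H(parent) = 0.9834. H(left) = 0.6840, H(right) = 0.7732. Weighted = (11/33)*0.6840 + (22/33)*0.7732 = 0.7435. IG = 0.9834 - 0.7435 = 0.2399, which rounds to 0.240.

0.240


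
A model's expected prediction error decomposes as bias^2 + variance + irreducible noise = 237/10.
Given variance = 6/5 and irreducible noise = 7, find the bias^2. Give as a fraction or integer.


Total error = bias^2 + variance + irreducible noise. So bias^2 = 237/10 - 6/5 - 7 = 31/2.

31/2


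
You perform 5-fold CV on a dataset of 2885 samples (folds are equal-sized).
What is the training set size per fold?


Each validation fold has 2885/5 = 577 samples. Training set = 2885 - 577 = 2308.

2308


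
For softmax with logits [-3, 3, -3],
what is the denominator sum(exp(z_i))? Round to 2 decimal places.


Denom = e^-3=0.0498 + e^3=20.0855 + e^-3=0.0498. Sum = 20.1851, which rounds to 20.19.

20.19


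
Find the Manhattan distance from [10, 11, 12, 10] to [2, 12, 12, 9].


d = sum of absolute differences: |10-2|=8 + |11-12|=1 + |12-12|=0 + |10-9|=1 = 10.

10


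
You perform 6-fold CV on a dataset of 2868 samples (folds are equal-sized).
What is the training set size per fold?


Each validation fold has 2868/6 = 478 samples. Training set = 2868 - 478 = 2390.

2390


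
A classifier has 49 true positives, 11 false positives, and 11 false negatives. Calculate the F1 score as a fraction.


Precision = 49/60 = 49/60. Recall = 49/60 = 49/60. F1 = 2*P*R/(P+R) = 49/60.

49/60


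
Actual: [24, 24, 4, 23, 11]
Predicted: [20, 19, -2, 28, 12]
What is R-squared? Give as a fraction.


Mean(y) = 86/5. SS_res = 103. SS_tot = 1694/5. R^2 = 1 - 103/(1694/5) = 1179/1694.

1179/1694


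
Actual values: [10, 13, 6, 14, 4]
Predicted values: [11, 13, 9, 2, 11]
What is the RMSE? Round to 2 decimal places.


MSE = 40.6000. RMSE = sqrt(40.6000) = 6.37.

6.37


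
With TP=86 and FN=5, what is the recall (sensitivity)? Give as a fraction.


Recall = TP / (TP + FN) = 86 / 91 = 86/91.

86/91


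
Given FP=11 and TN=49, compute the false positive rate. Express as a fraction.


FPR = FP / (FP + TN) = 11 / 60 = 11/60.

11/60


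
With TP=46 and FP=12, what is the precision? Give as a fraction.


Precision = TP / (TP + FP) = 46 / 58 = 23/29.

23/29


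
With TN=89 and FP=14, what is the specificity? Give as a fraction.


Specificity = TN / (TN + FP) = 89 / 103 = 89/103.

89/103


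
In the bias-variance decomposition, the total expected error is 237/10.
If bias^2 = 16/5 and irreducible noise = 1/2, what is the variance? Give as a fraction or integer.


Total error = bias^2 + variance + irreducible noise. So variance = 237/10 - 16/5 - 1/2 = 20.

20


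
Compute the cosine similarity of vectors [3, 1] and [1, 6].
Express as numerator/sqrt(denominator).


dot = 9. |a|^2 = 10, |b|^2 = 37. cos = 9/sqrt(370).

9/sqrt(370)


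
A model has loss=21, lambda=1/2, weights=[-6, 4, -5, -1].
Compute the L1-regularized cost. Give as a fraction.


L1 norm = sum(|w|) = 16. J = 21 + 1/2 * 16 = 29.

29


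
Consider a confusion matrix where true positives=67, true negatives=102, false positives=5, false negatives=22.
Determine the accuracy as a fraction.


Accuracy = (TP + TN) / (TP + TN + FP + FN) = (67 + 102) / 196 = 169/196.

169/196


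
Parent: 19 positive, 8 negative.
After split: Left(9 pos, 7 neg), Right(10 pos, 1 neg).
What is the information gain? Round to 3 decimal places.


H(parent) = 0.8767. H(left) = 0.9887, H(right) = 0.4395. Weighted = (16/27)*0.9887 + (11/27)*0.4395 = 0.7650. IG = 0.8767 - 0.7650 = 0.1117, which rounds to 0.112.

0.112


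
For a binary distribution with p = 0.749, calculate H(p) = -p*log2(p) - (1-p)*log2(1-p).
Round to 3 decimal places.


H = -0.749*log2(0.749) - 0.251*log2(0.251) = 0.813.

0.813


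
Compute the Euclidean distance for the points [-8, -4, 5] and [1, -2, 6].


d = sqrt(sum of squared differences). (-8-1)^2=81, (-4--2)^2=4, (5-6)^2=1. Sum = 86.

sqrt(86)


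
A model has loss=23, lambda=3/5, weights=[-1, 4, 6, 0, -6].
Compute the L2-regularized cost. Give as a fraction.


L2 sq norm = sum(w^2) = 89. J = 23 + 3/5 * 89 = 382/5.

382/5


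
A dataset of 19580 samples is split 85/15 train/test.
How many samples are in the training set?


Test set = 19580 * 15% = 2937. Training set = 19580 - 2937 = 16643.

16643


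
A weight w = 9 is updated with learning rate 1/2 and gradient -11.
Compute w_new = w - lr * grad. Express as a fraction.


w_new = 9 - 1/2 * -11 = 9 - -11/2 = 29/2.

29/2


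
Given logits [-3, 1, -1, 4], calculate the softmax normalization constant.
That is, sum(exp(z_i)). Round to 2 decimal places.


Denom = e^-3=0.0498 + e^1=2.7183 + e^-1=0.3679 + e^4=54.5982. Sum = 57.7342, which rounds to 57.73.

57.73


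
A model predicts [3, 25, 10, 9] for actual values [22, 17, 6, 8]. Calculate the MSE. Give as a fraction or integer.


MSE = (1/4) * ((22-3)^2=361 + (17-25)^2=64 + (6-10)^2=16 + (8-9)^2=1). Sum = 442. MSE = 221/2.

221/2


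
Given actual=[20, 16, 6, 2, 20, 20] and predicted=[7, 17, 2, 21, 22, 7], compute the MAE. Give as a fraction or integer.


MAE = (1/6) * (|20-7|=13 + |16-17|=1 + |6-2|=4 + |2-21|=19 + |20-22|=2 + |20-7|=13). Sum = 52. MAE = 26/3.

26/3


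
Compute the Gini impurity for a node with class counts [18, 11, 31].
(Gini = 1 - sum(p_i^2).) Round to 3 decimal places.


Total = 60. Proportions: 18/60, 11/60, 31/60. sum(p_i^2) = 0.3906. Gini = 1 - 0.3906 = 0.6094, which rounds to 0.609.

0.609


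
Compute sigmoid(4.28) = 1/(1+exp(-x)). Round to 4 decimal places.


sigma(4.28) = 1/(1+e^(-4.28)) = 1/(1+0.013843) = 1/1.013843 = 0.9863.

0.9863


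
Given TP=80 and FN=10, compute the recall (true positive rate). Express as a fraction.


Recall = TP / (TP + FN) = 80 / 90 = 8/9.

8/9


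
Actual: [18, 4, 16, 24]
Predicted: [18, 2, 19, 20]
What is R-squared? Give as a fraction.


Mean(y) = 31/2. SS_res = 29. SS_tot = 211. R^2 = 1 - 29/(211) = 182/211.

182/211


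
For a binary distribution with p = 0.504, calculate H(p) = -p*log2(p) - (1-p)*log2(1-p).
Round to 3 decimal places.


H = -0.504*log2(0.504) - 0.496*log2(0.496) = 1.000.

1.000


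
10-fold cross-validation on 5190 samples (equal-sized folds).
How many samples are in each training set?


Each validation fold has 5190/10 = 519 samples. Training set = 5190 - 519 = 4671.

4671


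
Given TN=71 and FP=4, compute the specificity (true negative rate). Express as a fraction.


Specificity = TN / (TN + FP) = 71 / 75 = 71/75.

71/75


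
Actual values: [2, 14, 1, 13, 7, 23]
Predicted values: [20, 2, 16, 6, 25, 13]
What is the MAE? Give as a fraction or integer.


MAE = (1/6) * (|2-20|=18 + |14-2|=12 + |1-16|=15 + |13-6|=7 + |7-25|=18 + |23-13|=10). Sum = 80. MAE = 40/3.

40/3


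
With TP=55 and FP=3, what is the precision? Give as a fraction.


Precision = TP / (TP + FP) = 55 / 58 = 55/58.

55/58


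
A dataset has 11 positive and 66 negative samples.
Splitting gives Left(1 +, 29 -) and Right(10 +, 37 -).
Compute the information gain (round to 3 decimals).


H(parent) = 0.5917. H(left) = 0.2108, H(right) = 0.7467. Weighted = (30/77)*0.2108 + (47/77)*0.7467 = 0.5379. IG = 0.5917 - 0.5379 = 0.0538, which rounds to 0.054.

0.054


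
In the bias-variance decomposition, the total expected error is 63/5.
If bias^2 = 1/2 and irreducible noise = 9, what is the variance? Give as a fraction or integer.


Total error = bias^2 + variance + irreducible noise. So variance = 63/5 - 1/2 - 9 = 31/10.

31/10


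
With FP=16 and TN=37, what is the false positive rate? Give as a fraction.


FPR = FP / (FP + TN) = 16 / 53 = 16/53.

16/53


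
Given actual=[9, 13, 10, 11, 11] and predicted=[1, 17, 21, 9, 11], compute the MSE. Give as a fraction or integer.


MSE = (1/5) * ((9-1)^2=64 + (13-17)^2=16 + (10-21)^2=121 + (11-9)^2=4 + (11-11)^2=0). Sum = 205. MSE = 41.

41


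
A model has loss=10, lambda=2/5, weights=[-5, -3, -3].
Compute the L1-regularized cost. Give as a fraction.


L1 norm = sum(|w|) = 11. J = 10 + 2/5 * 11 = 72/5.

72/5


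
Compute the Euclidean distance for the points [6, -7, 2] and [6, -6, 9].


d = sqrt(sum of squared differences). (6-6)^2=0, (-7--6)^2=1, (2-9)^2=49. Sum = 50.

sqrt(50)


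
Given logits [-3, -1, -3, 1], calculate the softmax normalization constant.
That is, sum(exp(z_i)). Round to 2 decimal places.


Denom = e^-3=0.0498 + e^-1=0.3679 + e^-3=0.0498 + e^1=2.7183. Sum = 3.1858, which rounds to 3.19.

3.19


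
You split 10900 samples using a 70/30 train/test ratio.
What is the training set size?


Test set = 10900 * 30% = 3270. Training set = 10900 - 3270 = 7630.

7630


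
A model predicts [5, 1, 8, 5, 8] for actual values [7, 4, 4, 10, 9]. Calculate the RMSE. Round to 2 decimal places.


MSE = 11.0000. RMSE = sqrt(11.0000) = 3.32.

3.32


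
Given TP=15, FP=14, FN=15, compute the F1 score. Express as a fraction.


Precision = 15/29 = 15/29. Recall = 15/30 = 1/2. F1 = 2*P*R/(P+R) = 30/59.

30/59


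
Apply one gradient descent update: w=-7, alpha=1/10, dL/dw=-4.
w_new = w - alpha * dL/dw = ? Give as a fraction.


w_new = -7 - 1/10 * -4 = -7 - -2/5 = -33/5.

-33/5


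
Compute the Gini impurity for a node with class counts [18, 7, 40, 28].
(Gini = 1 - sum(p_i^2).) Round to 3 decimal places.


Total = 93. Proportions: 18/93, 7/93, 40/93, 28/93. sum(p_i^2) = 0.3188. Gini = 1 - 0.3188 = 0.6812, which rounds to 0.681.

0.681


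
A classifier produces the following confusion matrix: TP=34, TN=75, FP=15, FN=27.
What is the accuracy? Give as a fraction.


Accuracy = (TP + TN) / (TP + TN + FP + FN) = (34 + 75) / 151 = 109/151.

109/151


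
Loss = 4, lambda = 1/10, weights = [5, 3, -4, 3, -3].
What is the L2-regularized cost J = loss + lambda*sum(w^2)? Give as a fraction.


L2 sq norm = sum(w^2) = 68. J = 4 + 1/10 * 68 = 54/5.

54/5


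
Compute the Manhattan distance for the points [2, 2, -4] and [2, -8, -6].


d = sum of absolute differences: |2-2|=0 + |2--8|=10 + |-4--6|=2 = 12.

12


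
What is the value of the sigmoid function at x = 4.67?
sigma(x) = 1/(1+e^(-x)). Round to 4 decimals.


sigma(4.67) = 1/(1+e^(-4.67)) = 1/(1+0.009372) = 1/1.009372 = 0.9907.

0.9907


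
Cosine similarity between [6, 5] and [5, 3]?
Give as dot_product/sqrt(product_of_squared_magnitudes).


dot = 45. |a|^2 = 61, |b|^2 = 34. cos = 45/sqrt(2074).

45/sqrt(2074)


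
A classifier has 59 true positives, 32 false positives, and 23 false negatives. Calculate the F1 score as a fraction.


Precision = 59/91 = 59/91. Recall = 59/82 = 59/82. F1 = 2*P*R/(P+R) = 118/173.

118/173


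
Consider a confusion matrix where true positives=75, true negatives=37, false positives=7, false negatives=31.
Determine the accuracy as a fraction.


Accuracy = (TP + TN) / (TP + TN + FP + FN) = (75 + 37) / 150 = 56/75.

56/75


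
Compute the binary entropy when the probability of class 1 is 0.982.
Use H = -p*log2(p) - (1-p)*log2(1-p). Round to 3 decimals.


H = -0.982*log2(0.982) - 0.018*log2(0.018) = 0.130.

0.130


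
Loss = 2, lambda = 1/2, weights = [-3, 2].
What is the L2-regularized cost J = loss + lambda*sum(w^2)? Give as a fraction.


L2 sq norm = sum(w^2) = 13. J = 2 + 1/2 * 13 = 17/2.

17/2


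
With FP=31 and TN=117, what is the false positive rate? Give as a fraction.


FPR = FP / (FP + TN) = 31 / 148 = 31/148.

31/148


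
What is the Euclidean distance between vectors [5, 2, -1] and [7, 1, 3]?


d = sqrt(sum of squared differences). (5-7)^2=4, (2-1)^2=1, (-1-3)^2=16. Sum = 21.

sqrt(21)


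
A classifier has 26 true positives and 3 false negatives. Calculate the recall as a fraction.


Recall = TP / (TP + FN) = 26 / 29 = 26/29.

26/29


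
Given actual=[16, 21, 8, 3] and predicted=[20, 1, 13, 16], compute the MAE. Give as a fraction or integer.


MAE = (1/4) * (|16-20|=4 + |21-1|=20 + |8-13|=5 + |3-16|=13). Sum = 42. MAE = 21/2.

21/2


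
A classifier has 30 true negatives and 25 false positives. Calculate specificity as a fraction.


Specificity = TN / (TN + FP) = 30 / 55 = 6/11.

6/11


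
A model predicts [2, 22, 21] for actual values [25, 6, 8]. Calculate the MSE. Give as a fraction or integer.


MSE = (1/3) * ((25-2)^2=529 + (6-22)^2=256 + (8-21)^2=169). Sum = 954. MSE = 318.

318


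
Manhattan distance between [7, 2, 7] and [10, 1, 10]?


d = sum of absolute differences: |7-10|=3 + |2-1|=1 + |7-10|=3 = 7.

7


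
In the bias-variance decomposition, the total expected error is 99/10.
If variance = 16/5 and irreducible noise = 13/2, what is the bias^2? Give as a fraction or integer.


Total error = bias^2 + variance + irreducible noise. So bias^2 = 99/10 - 16/5 - 13/2 = 1/5.

1/5


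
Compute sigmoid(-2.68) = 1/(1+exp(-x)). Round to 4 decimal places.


sigma(-2.68) = 1/(1+e^(2.68)) = 1/(1+14.585093) = 1/15.585093 = 0.0642.

0.0642


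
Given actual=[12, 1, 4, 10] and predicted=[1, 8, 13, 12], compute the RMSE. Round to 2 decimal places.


MSE = 63.7500. RMSE = sqrt(63.7500) = 7.98.

7.98


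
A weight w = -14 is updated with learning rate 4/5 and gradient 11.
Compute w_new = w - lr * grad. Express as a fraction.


w_new = -14 - 4/5 * 11 = -14 - 44/5 = -114/5.

-114/5


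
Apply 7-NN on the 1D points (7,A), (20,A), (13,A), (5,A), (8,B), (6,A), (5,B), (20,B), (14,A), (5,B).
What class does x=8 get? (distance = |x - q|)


Distances: |7-8|=1, |20-8|=12, |13-8|=5, |5-8|=3, |8-8|=0, |6-8|=2, |5-8|=3, |20-8|=12, |14-8|=6, |5-8|=3. 7 nearest: (8,B), (7,A), (6,A), (5,A), (5,B), (5,B), (13,A). Counts: {'B': 3, 'A': 4}. Majority class: A.

A


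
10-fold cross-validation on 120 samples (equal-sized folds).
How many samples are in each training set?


Each validation fold has 120/10 = 12 samples. Training set = 120 - 12 = 108.

108


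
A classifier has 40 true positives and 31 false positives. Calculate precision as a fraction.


Precision = TP / (TP + FP) = 40 / 71 = 40/71.

40/71


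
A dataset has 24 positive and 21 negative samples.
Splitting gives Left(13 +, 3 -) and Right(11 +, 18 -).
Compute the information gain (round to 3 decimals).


H(parent) = 0.9968. H(left) = 0.6962, H(right) = 0.9576. Weighted = (16/45)*0.6962 + (29/45)*0.9576 = 0.8647. IG = 0.9968 - 0.8647 = 0.1321, which rounds to 0.132.

0.132


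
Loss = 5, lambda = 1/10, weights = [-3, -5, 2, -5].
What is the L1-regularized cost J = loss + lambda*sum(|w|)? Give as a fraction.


L1 norm = sum(|w|) = 15. J = 5 + 1/10 * 15 = 13/2.

13/2


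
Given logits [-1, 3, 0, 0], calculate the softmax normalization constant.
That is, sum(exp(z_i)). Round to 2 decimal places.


Denom = e^-1=0.3679 + e^3=20.0855 + e^0=1.0000 + e^0=1.0000. Sum = 22.4534, which rounds to 22.45.

22.45


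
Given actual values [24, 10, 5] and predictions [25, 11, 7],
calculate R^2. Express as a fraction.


Mean(y) = 13. SS_res = 6. SS_tot = 194. R^2 = 1 - 6/(194) = 94/97.

94/97


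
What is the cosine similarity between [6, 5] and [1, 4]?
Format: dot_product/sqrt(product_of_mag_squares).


dot = 26. |a|^2 = 61, |b|^2 = 17. cos = 26/sqrt(1037).

26/sqrt(1037)


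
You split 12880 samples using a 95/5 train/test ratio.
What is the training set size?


Test set = 12880 * 5% = 644. Training set = 12880 - 644 = 12236.

12236


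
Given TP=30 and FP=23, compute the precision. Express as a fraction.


Precision = TP / (TP + FP) = 30 / 53 = 30/53.

30/53


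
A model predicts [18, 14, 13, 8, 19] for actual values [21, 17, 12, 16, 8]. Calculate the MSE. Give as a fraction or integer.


MSE = (1/5) * ((21-18)^2=9 + (17-14)^2=9 + (12-13)^2=1 + (16-8)^2=64 + (8-19)^2=121). Sum = 204. MSE = 204/5.

204/5


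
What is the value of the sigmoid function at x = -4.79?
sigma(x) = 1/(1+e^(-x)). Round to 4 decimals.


sigma(-4.79) = 1/(1+e^(4.79)) = 1/(1+120.301369) = 1/121.301369 = 0.0082.

0.0082


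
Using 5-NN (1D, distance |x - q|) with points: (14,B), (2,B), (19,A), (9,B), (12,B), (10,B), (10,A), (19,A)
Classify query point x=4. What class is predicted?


Distances: |14-4|=10, |2-4|=2, |19-4|=15, |9-4|=5, |12-4|=8, |10-4|=6, |10-4|=6, |19-4|=15. 5 nearest: (2,B), (9,B), (10,A), (10,B), (12,B). Counts: {'B': 4, 'A': 1}. Majority class: B.

B


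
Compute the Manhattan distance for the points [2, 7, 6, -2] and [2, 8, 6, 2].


d = sum of absolute differences: |2-2|=0 + |7-8|=1 + |6-6|=0 + |-2-2|=4 = 5.

5


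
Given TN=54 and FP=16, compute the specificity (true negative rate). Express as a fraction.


Specificity = TN / (TN + FP) = 54 / 70 = 27/35.

27/35


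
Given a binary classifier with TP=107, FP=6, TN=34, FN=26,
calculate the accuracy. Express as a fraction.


Accuracy = (TP + TN) / (TP + TN + FP + FN) = (107 + 34) / 173 = 141/173.

141/173
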